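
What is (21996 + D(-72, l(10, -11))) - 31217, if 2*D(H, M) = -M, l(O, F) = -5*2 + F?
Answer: -18421/2 ≈ -9210.5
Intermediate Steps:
l(O, F) = -10 + F
D(H, M) = -M/2 (D(H, M) = (-M)/2 = -M/2)
(21996 + D(-72, l(10, -11))) - 31217 = (21996 - (-10 - 11)/2) - 31217 = (21996 - ½*(-21)) - 31217 = (21996 + 21/2) - 31217 = 44013/2 - 31217 = -18421/2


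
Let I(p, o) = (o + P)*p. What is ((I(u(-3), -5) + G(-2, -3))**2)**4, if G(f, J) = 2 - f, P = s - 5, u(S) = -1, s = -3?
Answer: 6975757441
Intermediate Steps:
P = -8 (P = -3 - 5 = -8)
I(p, o) = p*(-8 + o) (I(p, o) = (o - 8)*p = (-8 + o)*p = p*(-8 + o))
((I(u(-3), -5) + G(-2, -3))**2)**4 = ((-(-8 - 5) + (2 - 1*(-2)))**2)**4 = ((-1*(-13) + (2 + 2))**2)**4 = ((13 + 4)**2)**4 = (17**2)**4 = 289**4 = 6975757441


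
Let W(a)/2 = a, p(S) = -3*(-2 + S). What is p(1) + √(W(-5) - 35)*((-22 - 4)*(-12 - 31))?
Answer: 3 + 3354*I*√5 ≈ 3.0 + 7499.8*I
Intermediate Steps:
p(S) = 6 - 3*S
W(a) = 2*a
p(1) + √(W(-5) - 35)*((-22 - 4)*(-12 - 31)) = (6 - 3*1) + √(2*(-5) - 35)*((-22 - 4)*(-12 - 31)) = (6 - 3) + √(-10 - 35)*(-26*(-43)) = 3 + √(-45)*1118 = 3 + (3*I*√5)*1118 = 3 + 3354*I*√5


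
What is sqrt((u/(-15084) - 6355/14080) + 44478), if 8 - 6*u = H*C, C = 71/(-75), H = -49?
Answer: sqrt(489800536674728147)/3318480 ≈ 210.90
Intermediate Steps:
C = -71/75 (C = 71*(-1/75) = -71/75 ≈ -0.94667)
u = -2879/450 (u = 4/3 - (-49)*(-71)/(6*75) = 4/3 - 1/6*3479/75 = 4/3 - 3479/450 = -2879/450 ≈ -6.3978)
sqrt((u/(-15084) - 6355/14080) + 44478) = sqrt((-2879/450/(-15084) - 6355/14080) + 44478) = sqrt((-2879/450*(-1/15084) - 6355*1/14080) + 44478) = sqrt((2879/6787800 - 1271/2816) + 44478) = sqrt(-1077398317/2389305600 + 44478) = sqrt(106270457078483/2389305600) = sqrt(489800536674728147)/3318480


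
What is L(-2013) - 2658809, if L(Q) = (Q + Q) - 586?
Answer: -2663421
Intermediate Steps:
L(Q) = -586 + 2*Q (L(Q) = 2*Q - 586 = -586 + 2*Q)
L(-2013) - 2658809 = (-586 + 2*(-2013)) - 2658809 = (-586 - 4026) - 2658809 = -4612 - 2658809 = -2663421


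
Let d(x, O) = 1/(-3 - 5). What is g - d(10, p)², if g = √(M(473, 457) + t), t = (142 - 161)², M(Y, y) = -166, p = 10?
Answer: -1/64 + √195 ≈ 13.949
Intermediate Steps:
d(x, O) = -⅛ (d(x, O) = 1/(-8) = -⅛)
t = 361 (t = (-19)² = 361)
g = √195 (g = √(-166 + 361) = √195 ≈ 13.964)
g - d(10, p)² = √195 - (-⅛)² = √195 - 1*1/64 = √195 - 1/64 = -1/64 + √195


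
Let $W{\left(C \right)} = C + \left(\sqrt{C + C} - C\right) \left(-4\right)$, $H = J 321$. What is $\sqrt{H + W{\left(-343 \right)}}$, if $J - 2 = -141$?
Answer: $\sqrt{-46334 - 28 i \sqrt{14}} \approx 0.243 - 215.25 i$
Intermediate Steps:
$J = -139$ ($J = 2 - 141 = -139$)
$H = -44619$ ($H = \left(-139\right) 321 = -44619$)
$W{\left(C \right)} = 5 C - 4 \sqrt{2} \sqrt{C}$ ($W{\left(C \right)} = C + \left(\sqrt{2 C} - C\right) \left(-4\right) = C + \left(\sqrt{2} \sqrt{C} - C\right) \left(-4\right) = C + \left(- C + \sqrt{2} \sqrt{C}\right) \left(-4\right) = C - \left(- 4 C + 4 \sqrt{2} \sqrt{C}\right) = 5 C - 4 \sqrt{2} \sqrt{C}$)
$\sqrt{H + W{\left(-343 \right)}} = \sqrt{-44619 + \left(5 \left(-343\right) - 4 \sqrt{2} \sqrt{-343}\right)} = \sqrt{-44619 - \left(1715 + 4 \sqrt{2} \cdot 7 i \sqrt{7}\right)} = \sqrt{-44619 - \left(1715 + 28 i \sqrt{14}\right)} = \sqrt{-46334 - 28 i \sqrt{14}}$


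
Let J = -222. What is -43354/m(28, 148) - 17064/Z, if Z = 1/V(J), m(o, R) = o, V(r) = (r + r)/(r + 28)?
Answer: -55137581/1358 ≈ -40602.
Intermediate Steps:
V(r) = 2*r/(28 + r) (V(r) = (2*r)/(28 + r) = 2*r/(28 + r))
Z = 97/222 (Z = 1/(2*(-222)/(28 - 222)) = 1/(2*(-222)/(-194)) = 1/(2*(-222)*(-1/194)) = 1/(222/97) = 97/222 ≈ 0.43694)
-43354/m(28, 148) - 17064/Z = -43354/28 - 17064/97/222 = -43354*1/28 - 17064*222/97 = -21677/14 - 3788208/97 = -55137581/1358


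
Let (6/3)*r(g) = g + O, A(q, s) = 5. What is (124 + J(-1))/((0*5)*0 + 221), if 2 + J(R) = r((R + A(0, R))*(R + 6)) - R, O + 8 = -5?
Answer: 253/442 ≈ 0.57240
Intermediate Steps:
O = -13 (O = -8 - 5 = -13)
r(g) = -13/2 + g/2 (r(g) = (g - 13)/2 = (-13 + g)/2 = -13/2 + g/2)
J(R) = -17/2 - R + (5 + R)*(6 + R)/2 (J(R) = -2 + ((-13/2 + ((R + 5)*(R + 6))/2) - R) = -2 + ((-13/2 + ((5 + R)*(6 + R))/2) - R) = -2 + ((-13/2 + (5 + R)*(6 + R)/2) - R) = -2 + (-13/2 - R + (5 + R)*(6 + R)/2) = -17/2 - R + (5 + R)*(6 + R)/2)
(124 + J(-1))/((0*5)*0 + 221) = (124 + (13/2 + (½)*(-1)² + (9/2)*(-1)))/((0*5)*0 + 221) = (124 + (13/2 + (½)*1 - 9/2))/(0*0 + 221) = (124 + (13/2 + ½ - 9/2))/(0 + 221) = (124 + 5/2)/221 = (253/2)*(1/221) = 253/442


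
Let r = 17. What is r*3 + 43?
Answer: 94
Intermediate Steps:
r*3 + 43 = 17*3 + 43 = 51 + 43 = 94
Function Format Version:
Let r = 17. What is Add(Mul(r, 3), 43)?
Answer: 94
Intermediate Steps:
Add(Mul(r, 3), 43) = Add(Mul(17, 3), 43) = Add(51, 43) = 94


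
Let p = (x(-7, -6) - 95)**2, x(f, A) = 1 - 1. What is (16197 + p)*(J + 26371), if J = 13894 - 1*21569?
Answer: 471550512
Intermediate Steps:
x(f, A) = 0
p = 9025 (p = (0 - 95)**2 = (-95)**2 = 9025)
J = -7675 (J = 13894 - 21569 = -7675)
(16197 + p)*(J + 26371) = (16197 + 9025)*(-7675 + 26371) = 25222*18696 = 471550512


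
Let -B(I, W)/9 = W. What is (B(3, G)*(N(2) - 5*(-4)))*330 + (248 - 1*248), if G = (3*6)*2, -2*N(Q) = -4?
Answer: -2352240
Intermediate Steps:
N(Q) = 2 (N(Q) = -½*(-4) = 2)
G = 36 (G = 18*2 = 36)
B(I, W) = -9*W
(B(3, G)*(N(2) - 5*(-4)))*330 + (248 - 1*248) = ((-9*36)*(2 - 5*(-4)))*330 + (248 - 1*248) = -324*(2 + 20)*330 + (248 - 248) = -324*22*330 + 0 = -7128*330 + 0 = -2352240 + 0 = -2352240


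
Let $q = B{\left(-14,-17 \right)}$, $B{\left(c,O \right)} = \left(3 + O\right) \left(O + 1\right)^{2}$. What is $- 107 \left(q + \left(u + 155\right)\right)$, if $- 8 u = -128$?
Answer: $365191$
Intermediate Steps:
$u = 16$ ($u = \left(- \frac{1}{8}\right) \left(-128\right) = 16$)
$B{\left(c,O \right)} = \left(1 + O\right)^{2} \left(3 + O\right)$ ($B{\left(c,O \right)} = \left(3 + O\right) \left(1 + O\right)^{2} = \left(1 + O\right)^{2} \left(3 + O\right)$)
$q = -3584$ ($q = \left(1 - 17\right)^{2} \left(3 - 17\right) = \left(-16\right)^{2} \left(-14\right) = 256 \left(-14\right) = -3584$)
$- 107 \left(q + \left(u + 155\right)\right) = - 107 \left(-3584 + \left(16 + 155\right)\right) = - 107 \left(-3584 + 171\right) = \left(-107\right) \left(-3413\right) = 365191$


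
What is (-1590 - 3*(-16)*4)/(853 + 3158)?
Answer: -466/1337 ≈ -0.34854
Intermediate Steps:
(-1590 - 3*(-16)*4)/(853 + 3158) = (-1590 + 48*4)/4011 = (-1590 + 192)*(1/4011) = -1398*1/4011 = -466/1337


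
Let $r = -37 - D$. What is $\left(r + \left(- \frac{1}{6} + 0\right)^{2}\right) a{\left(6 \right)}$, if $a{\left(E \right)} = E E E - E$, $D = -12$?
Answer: $- \frac{31465}{6} \approx -5244.2$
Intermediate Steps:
$r = -25$ ($r = -37 - -12 = -37 + 12 = -25$)
$a{\left(E \right)} = E^{3} - E$ ($a{\left(E \right)} = E^{2} E - E = E^{3} - E$)
$\left(r + \left(- \frac{1}{6} + 0\right)^{2}\right) a{\left(6 \right)} = \left(-25 + \left(- \frac{1}{6} + 0\right)^{2}\right) \left(6^{3} - 6\right) = \left(-25 + \left(\left(-1\right) \frac{1}{6} + 0\right)^{2}\right) \left(216 - 6\right) = \left(-25 + \left(- \frac{1}{6} + 0\right)^{2}\right) 210 = \left(-25 + \left(- \frac{1}{6}\right)^{2}\right) 210 = \left(-25 + \frac{1}{36}\right) 210 = \left(- \frac{899}{36}\right) 210 = - \frac{31465}{6}$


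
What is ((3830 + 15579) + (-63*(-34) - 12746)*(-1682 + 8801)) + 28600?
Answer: -75441867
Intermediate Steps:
((3830 + 15579) + (-63*(-34) - 12746)*(-1682 + 8801)) + 28600 = (19409 + (2142 - 12746)*7119) + 28600 = (19409 - 10604*7119) + 28600 = (19409 - 75489876) + 28600 = -75470467 + 28600 = -75441867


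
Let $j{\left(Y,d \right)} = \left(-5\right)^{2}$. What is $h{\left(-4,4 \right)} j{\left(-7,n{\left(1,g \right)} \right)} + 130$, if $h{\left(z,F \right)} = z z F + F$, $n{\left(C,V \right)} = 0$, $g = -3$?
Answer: $1830$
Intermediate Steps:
$j{\left(Y,d \right)} = 25$
$h{\left(z,F \right)} = F + F z^{2}$ ($h{\left(z,F \right)} = z^{2} F + F = F z^{2} + F = F + F z^{2}$)
$h{\left(-4,4 \right)} j{\left(-7,n{\left(1,g \right)} \right)} + 130 = 4 \left(1 + \left(-4\right)^{2}\right) 25 + 130 = 4 \left(1 + 16\right) 25 + 130 = 4 \cdot 17 \cdot 25 + 130 = 68 \cdot 25 + 130 = 1700 + 130 = 1830$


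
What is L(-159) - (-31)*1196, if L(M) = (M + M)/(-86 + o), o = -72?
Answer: 2929163/79 ≈ 37078.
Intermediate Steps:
L(M) = -M/79 (L(M) = (M + M)/(-86 - 72) = (2*M)/(-158) = (2*M)*(-1/158) = -M/79)
L(-159) - (-31)*1196 = -1/79*(-159) - (-31)*1196 = 159/79 - 1*(-37076) = 159/79 + 37076 = 2929163/79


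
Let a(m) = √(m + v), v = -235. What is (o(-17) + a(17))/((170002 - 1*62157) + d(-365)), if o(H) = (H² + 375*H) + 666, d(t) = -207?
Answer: -2710/53819 + I*√218/107638 ≈ -0.050354 + 0.00013717*I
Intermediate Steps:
a(m) = √(-235 + m) (a(m) = √(m - 235) = √(-235 + m))
o(H) = 666 + H² + 375*H
(o(-17) + a(17))/((170002 - 1*62157) + d(-365)) = ((666 + (-17)² + 375*(-17)) + √(-235 + 17))/((170002 - 1*62157) - 207) = ((666 + 289 - 6375) + √(-218))/((170002 - 62157) - 207) = (-5420 + I*√218)/(107845 - 207) = (-5420 + I*√218)/107638 = (-5420 + I*√218)*(1/107638) = -2710/53819 + I*√218/107638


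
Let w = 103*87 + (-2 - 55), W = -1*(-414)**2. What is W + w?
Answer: -162492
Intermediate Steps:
W = -171396 (W = -1*171396 = -171396)
w = 8904 (w = 8961 - 57 = 8904)
W + w = -171396 + 8904 = -162492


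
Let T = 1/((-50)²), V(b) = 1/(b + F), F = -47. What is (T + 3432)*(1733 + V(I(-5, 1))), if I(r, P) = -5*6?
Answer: 57245766672/9625 ≈ 5.9476e+6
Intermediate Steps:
I(r, P) = -30
V(b) = 1/(-47 + b) (V(b) = 1/(b - 47) = 1/(-47 + b))
T = 1/2500 ≈ 0.00040000
(T + 3432)*(1733 + V(I(-5, 1))) = (1/2500 + 3432)*(1733 + 1/(-47 - 30)) = 8580001*(1733 + 1/(-77))/2500 = 8580001*(1733 - 1/77)/2500 = (8580001/2500)*(133440/77) = 57245766672/9625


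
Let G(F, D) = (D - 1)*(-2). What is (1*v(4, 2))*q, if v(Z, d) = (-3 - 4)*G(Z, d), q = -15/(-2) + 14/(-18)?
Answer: 847/9 ≈ 94.111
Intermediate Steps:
G(F, D) = 2 - 2*D (G(F, D) = (-1 + D)*(-2) = 2 - 2*D)
q = 121/18 (q = -15*(-½) + 14*(-1/18) = 15/2 - 7/9 = 121/18 ≈ 6.7222)
v(Z, d) = -14 + 14*d (v(Z, d) = (-3 - 4)*(2 - 2*d) = -7*(2 - 2*d) = -14 + 14*d)
(1*v(4, 2))*q = (1*(-14 + 14*2))*(121/18) = (1*(-14 + 28))*(121/18) = (1*14)*(121/18) = 14*(121/18) = 847/9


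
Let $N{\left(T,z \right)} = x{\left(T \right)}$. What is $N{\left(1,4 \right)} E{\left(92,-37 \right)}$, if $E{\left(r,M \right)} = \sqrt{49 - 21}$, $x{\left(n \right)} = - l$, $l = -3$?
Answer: $6 \sqrt{7} \approx 15.875$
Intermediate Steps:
$x{\left(n \right)} = 3$ ($x{\left(n \right)} = \left(-1\right) \left(-3\right) = 3$)
$N{\left(T,z \right)} = 3$
$E{\left(r,M \right)} = 2 \sqrt{7}$ ($E{\left(r,M \right)} = \sqrt{28} = 2 \sqrt{7}$)
$N{\left(1,4 \right)} E{\left(92,-37 \right)} = 3 \cdot 2 \sqrt{7} = 6 \sqrt{7}$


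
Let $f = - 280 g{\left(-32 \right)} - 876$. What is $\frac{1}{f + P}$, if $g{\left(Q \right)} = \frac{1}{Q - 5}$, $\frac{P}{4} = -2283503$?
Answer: $- \frac{37}{337990576} \approx -1.0947 \cdot 10^{-7}$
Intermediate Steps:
$P = -9134012$ ($P = 4 \left(-2283503\right) = -9134012$)
$g{\left(Q \right)} = \frac{1}{-5 + Q}$
$f = - \frac{32132}{37}$ ($f = - \frac{280}{-5 - 32} - 876 = - \frac{280}{-37} - 876 = \left(-280\right) \left(- \frac{1}{37}\right) - 876 = \frac{280}{37} - 876 = - \frac{32132}{37} \approx -868.43$)
$\frac{1}{f + P} = \frac{1}{- \frac{32132}{37} - 9134012} = \frac{1}{- \frac{337990576}{37}} = - \frac{37}{337990576}$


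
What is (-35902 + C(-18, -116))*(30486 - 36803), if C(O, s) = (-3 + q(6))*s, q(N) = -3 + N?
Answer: 226792934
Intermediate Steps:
C(O, s) = 0 (C(O, s) = (-3 + (-3 + 6))*s = (-3 + 3)*s = 0*s = 0)
(-35902 + C(-18, -116))*(30486 - 36803) = (-35902 + 0)*(30486 - 36803) = -35902*(-6317) = 226792934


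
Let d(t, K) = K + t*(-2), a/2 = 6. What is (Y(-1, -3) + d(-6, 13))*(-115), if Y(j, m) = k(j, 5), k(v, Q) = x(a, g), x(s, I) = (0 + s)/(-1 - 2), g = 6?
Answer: -2415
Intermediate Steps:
a = 12 (a = 2*6 = 12)
x(s, I) = -s/3 (x(s, I) = s/(-3) = s*(-1/3) = -s/3)
k(v, Q) = -4 (k(v, Q) = -1/3*12 = -4)
d(t, K) = K - 2*t
Y(j, m) = -4
(Y(-1, -3) + d(-6, 13))*(-115) = (-4 + (13 - 2*(-6)))*(-115) = (-4 + (13 + 12))*(-115) = (-4 + 25)*(-115) = 21*(-115) = -2415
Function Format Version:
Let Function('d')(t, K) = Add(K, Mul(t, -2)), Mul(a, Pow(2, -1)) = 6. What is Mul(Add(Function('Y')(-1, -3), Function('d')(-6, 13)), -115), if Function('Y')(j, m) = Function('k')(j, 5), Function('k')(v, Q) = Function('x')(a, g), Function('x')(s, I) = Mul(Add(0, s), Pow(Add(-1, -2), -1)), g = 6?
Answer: -2415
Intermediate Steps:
a = 12 (a = Mul(2, 6) = 12)
Function('x')(s, I) = Mul(Rational(-1, 3), s) (Function('x')(s, I) = Mul(s, Pow(-3, -1)) = Mul(s, Rational(-1, 3)) = Mul(Rational(-1, 3), s))
Function('k')(v, Q) = -4 (Function('k')(v, Q) = Mul(Rational(-1, 3), 12) = -4)
Function('d')(t, K) = Add(K, Mul(-2, t))
Function('Y')(j, m) = -4
Mul(Add(Function('Y')(-1, -3), Function('d')(-6, 13)), -115) = Mul(Add(-4, Add(13, Mul(-2, -6))), -115) = Mul(Add(-4, Add(13, 12)), -115) = Mul(Add(-4, 25), -115) = Mul(21, -115) = -2415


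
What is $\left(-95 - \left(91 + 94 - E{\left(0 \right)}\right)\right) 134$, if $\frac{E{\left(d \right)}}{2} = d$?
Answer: $-37520$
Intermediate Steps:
$E{\left(d \right)} = 2 d$
$\left(-95 - \left(91 + 94 - E{\left(0 \right)}\right)\right) 134 = \left(-95 + \left(2 \cdot 0 - \left(91 - -94\right)\right)\right) 134 = \left(-95 + \left(0 - \left(91 + 94\right)\right)\right) 134 = \left(-95 + \left(0 - 185\right)\right) 134 = \left(-95 - 185\right) 134 = \left(-280\right) 134 = -37520$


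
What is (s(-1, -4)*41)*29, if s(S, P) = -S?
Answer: 1189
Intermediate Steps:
(s(-1, -4)*41)*29 = (-1*(-1)*41)*29 = (1*41)*29 = 41*29 = 1189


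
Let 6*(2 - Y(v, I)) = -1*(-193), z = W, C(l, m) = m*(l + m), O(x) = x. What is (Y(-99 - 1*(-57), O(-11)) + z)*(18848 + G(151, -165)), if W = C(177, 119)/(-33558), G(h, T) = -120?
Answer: -82431292/141 ≈ -5.8462e+5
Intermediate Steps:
W = -148/141 (W = (119*(177 + 119))/(-33558) = (119*296)*(-1/33558) = 35224*(-1/33558) = -148/141 ≈ -1.0496)
z = -148/141 ≈ -1.0496
Y(v, I) = -181/6 (Y(v, I) = 2 - (-1)*(-193)/6 = 2 - ⅙*193 = 2 - 193/6 = -181/6)
(Y(-99 - 1*(-57), O(-11)) + z)*(18848 + G(151, -165)) = (-181/6 - 148/141)*(18848 - 120) = -8803/282*18728 = -82431292/141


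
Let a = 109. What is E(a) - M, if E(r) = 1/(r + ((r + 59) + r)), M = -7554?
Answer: 2915845/386 ≈ 7554.0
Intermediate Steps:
E(r) = 1/(59 + 3*r) (E(r) = 1/(r + ((59 + r) + r)) = 1/(r + (59 + 2*r)) = 1/(59 + 3*r))
E(a) - M = 1/(59 + 3*109) - 1*(-7554) = 1/(59 + 327) + 7554 = 1/386 + 7554 = 2915845/386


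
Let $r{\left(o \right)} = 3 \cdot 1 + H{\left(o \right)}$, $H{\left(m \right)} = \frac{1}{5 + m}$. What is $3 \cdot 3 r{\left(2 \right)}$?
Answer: $\frac{198}{7} \approx 28.286$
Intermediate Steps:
$r{\left(o \right)} = 3 + \frac{1}{5 + o}$ ($r{\left(o \right)} = 3 \cdot 1 + \frac{1}{5 + o} = 3 + \frac{1}{5 + o}$)
$3 \cdot 3 r{\left(2 \right)} = 3 \cdot 3 \frac{16 + 3 \cdot 2}{5 + 2} = 9 \frac{16 + 6}{7} = 9 \cdot \frac{1}{7} \cdot 22 = 9 \cdot \frac{22}{7} = \frac{198}{7}$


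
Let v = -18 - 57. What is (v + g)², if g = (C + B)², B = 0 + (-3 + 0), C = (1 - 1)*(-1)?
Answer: 4356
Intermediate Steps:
C = 0 (C = 0*(-1) = 0)
B = -3 (B = 0 - 3 = -3)
v = -75
g = 9 (g = (0 - 3)² = (-3)² = 9)
(v + g)² = (-75 + 9)² = (-66)² = 4356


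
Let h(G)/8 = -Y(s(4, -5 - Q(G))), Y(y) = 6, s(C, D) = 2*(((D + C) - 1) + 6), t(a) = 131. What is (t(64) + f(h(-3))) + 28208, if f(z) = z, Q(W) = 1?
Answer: 28291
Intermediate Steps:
s(C, D) = 10 + 2*C + 2*D (s(C, D) = 2*(((C + D) - 1) + 6) = 2*((-1 + C + D) + 6) = 2*(5 + C + D) = 10 + 2*C + 2*D)
h(G) = -48 (h(G) = 8*(-1*6) = 8*(-6) = -48)
(t(64) + f(h(-3))) + 28208 = (131 - 48) + 28208 = 83 + 28208 = 28291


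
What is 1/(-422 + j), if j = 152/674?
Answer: -337/142138 ≈ -0.0023709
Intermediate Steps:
j = 76/337 (j = 152*(1/674) = 76/337 ≈ 0.22552)
1/(-422 + j) = 1/(-422 + 76/337) = 1/(-142138/337) = -337/142138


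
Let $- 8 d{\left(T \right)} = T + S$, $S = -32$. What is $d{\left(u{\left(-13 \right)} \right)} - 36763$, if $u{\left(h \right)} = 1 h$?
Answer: $- \frac{294059}{8} \approx -36757.0$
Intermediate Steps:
$u{\left(h \right)} = h$
$d{\left(T \right)} = 4 - \frac{T}{8}$ ($d{\left(T \right)} = - \frac{T - 32}{8} = - \frac{-32 + T}{8} = 4 - \frac{T}{8}$)
$d{\left(u{\left(-13 \right)} \right)} - 36763 = \left(4 - - \frac{13}{8}\right) - 36763 = \left(4 + \frac{13}{8}\right) - 36763 = \frac{45}{8} - 36763 = - \frac{294059}{8}$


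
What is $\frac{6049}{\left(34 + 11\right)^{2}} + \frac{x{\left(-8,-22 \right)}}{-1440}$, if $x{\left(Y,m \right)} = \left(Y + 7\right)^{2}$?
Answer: $\frac{193523}{64800} \approx 2.9865$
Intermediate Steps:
$x{\left(Y,m \right)} = \left(7 + Y\right)^{2}$
$\frac{6049}{\left(34 + 11\right)^{2}} + \frac{x{\left(-8,-22 \right)}}{-1440} = \frac{6049}{\left(34 + 11\right)^{2}} + \frac{\left(7 - 8\right)^{2}}{-1440} = \frac{6049}{45^{2}} + \left(-1\right)^{2} \left(- \frac{1}{1440}\right) = \frac{6049}{2025} + 1 \left(- \frac{1}{1440}\right) = 6049 \cdot \frac{1}{2025} - \frac{1}{1440} = \frac{6049}{2025} - \frac{1}{1440} = \frac{193523}{64800}$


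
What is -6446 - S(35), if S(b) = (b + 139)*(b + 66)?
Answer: -24020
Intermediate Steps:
S(b) = (66 + b)*(139 + b) (S(b) = (139 + b)*(66 + b) = (66 + b)*(139 + b))
-6446 - S(35) = -6446 - (9174 + 35² + 205*35) = -6446 - (9174 + 1225 + 7175) = -6446 - 1*17574 = -6446 - 17574 = -24020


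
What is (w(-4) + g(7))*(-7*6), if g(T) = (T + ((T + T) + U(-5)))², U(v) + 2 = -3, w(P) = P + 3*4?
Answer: -11088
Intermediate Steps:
w(P) = 12 + P (w(P) = P + 12 = 12 + P)
U(v) = -5 (U(v) = -2 - 3 = -5)
g(T) = (-5 + 3*T)² (g(T) = (T + ((T + T) - 5))² = (T + (2*T - 5))² = (T + (-5 + 2*T))² = (-5 + 3*T)²)
(w(-4) + g(7))*(-7*6) = ((12 - 4) + (-5 + 3*7)²)*(-7*6) = (8 + (-5 + 21)²)*(-42) = (8 + 16²)*(-42) = (8 + 256)*(-42) = 264*(-42) = -11088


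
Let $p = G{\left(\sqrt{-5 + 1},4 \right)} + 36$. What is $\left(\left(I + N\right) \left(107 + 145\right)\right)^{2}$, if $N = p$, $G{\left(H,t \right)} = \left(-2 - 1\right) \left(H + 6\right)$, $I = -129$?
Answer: $780146640 + 84587328 i \approx 7.8015 \cdot 10^{8} + 8.4587 \cdot 10^{7} i$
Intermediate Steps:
$G{\left(H,t \right)} = -18 - 3 H$ ($G{\left(H,t \right)} = - 3 \left(6 + H\right) = -18 - 3 H$)
$p = 18 - 6 i$ ($p = \left(-18 - 3 \sqrt{-5 + 1}\right) + 36 = \left(-18 - 3 \sqrt{-4}\right) + 36 = \left(-18 - 3 \cdot 2 i\right) + 36 = \left(-18 - 6 i\right) + 36 = 18 - 6 i \approx 18.0 - 6.0 i$)
$N = 18 - 6 i \approx 18.0 - 6.0 i$
$\left(\left(I + N\right) \left(107 + 145\right)\right)^{2} = \left(\left(-129 + \left(18 - 6 i\right)\right) \left(107 + 145\right)\right)^{2} = \left(\left(-111 - 6 i\right) 252\right)^{2} = \left(-27972 - 1512 i\right)^{2}$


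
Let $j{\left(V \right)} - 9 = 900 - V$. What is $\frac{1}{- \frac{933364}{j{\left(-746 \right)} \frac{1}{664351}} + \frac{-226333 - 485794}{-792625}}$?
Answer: $- \frac{262358875}{98298388919049063} \approx -2.669 \cdot 10^{-9}$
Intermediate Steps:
$j{\left(V \right)} = 909 - V$ ($j{\left(V \right)} = 9 - \left(-900 + V\right) = 909 - V$)
$\frac{1}{- \frac{933364}{j{\left(-746 \right)} \frac{1}{664351}} + \frac{-226333 - 485794}{-792625}} = \frac{1}{- \frac{933364}{\left(909 - -746\right) \frac{1}{664351}} + \frac{-226333 - 485794}{-792625}} = \frac{1}{- \frac{933364}{\left(909 + 746\right) \frac{1}{664351}} + \left(-226333 - 485794\right) \left(- \frac{1}{792625}\right)} = \frac{1}{- \frac{933364}{1655 \cdot \frac{1}{664351}} - - \frac{712127}{792625}} = \frac{1}{- \frac{933364}{\frac{1655}{664351}} + \frac{712127}{792625}} = \frac{1}{\left(-933364\right) \frac{664351}{1655} + \frac{712127}{792625}} = \frac{1}{- \frac{620081306764}{1655} + \frac{712127}{792625}} = \frac{1}{- \frac{98298388919049063}{262358875}} = - \frac{262358875}{98298388919049063}$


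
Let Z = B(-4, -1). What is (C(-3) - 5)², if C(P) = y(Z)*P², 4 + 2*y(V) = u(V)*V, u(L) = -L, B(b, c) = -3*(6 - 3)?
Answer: 600625/4 ≈ 1.5016e+5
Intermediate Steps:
B(b, c) = -9 (B(b, c) = -3*3 = -9)
Z = -9
y(V) = -2 - V²/2 (y(V) = -2 + ((-V)*V)/2 = -2 + (-V²)/2 = -2 - V²/2)
C(P) = -85*P²/2 (C(P) = (-2 - ½*(-9)²)*P² = (-2 - ½*81)*P² = (-2 - 81/2)*P² = -85*P²/2)
(C(-3) - 5)² = (-85/2*(-3)² - 5)² = (-85/2*9 - 5)² = (-765/2 - 5)² = (-775/2)² = 600625/4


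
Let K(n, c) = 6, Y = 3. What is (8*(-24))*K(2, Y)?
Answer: -1152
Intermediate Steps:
(8*(-24))*K(2, Y) = (8*(-24))*6 = -192*6 = -1152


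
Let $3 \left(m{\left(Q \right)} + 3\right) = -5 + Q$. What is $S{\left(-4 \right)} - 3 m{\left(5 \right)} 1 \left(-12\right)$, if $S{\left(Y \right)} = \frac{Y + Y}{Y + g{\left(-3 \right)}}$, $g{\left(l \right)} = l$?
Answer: $- \frac{864}{7} \approx -123.43$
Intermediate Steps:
$m{\left(Q \right)} = - \frac{14}{3} + \frac{Q}{3}$ ($m{\left(Q \right)} = -3 + \frac{-5 + Q}{3} = -3 + \left(- \frac{5}{3} + \frac{Q}{3}\right) = - \frac{14}{3} + \frac{Q}{3}$)
$S{\left(Y \right)} = \frac{2 Y}{-3 + Y}$ ($S{\left(Y \right)} = \frac{Y + Y}{Y - 3} = \frac{2 Y}{-3 + Y}$)
$S{\left(-4 \right)} - 3 m{\left(5 \right)} 1 \left(-12\right) = 2 \left(-4\right) \frac{1}{-3 - 4} - 3 \left(- \frac{14}{3} + \frac{1}{3} \cdot 5\right) 1 \left(-12\right) = 2 \left(-4\right) \frac{1}{-7} - 3 \left(- \frac{14}{3} + \frac{5}{3}\right) 1 \left(-12\right) = 2 \left(-4\right) \left(- \frac{1}{7}\right) \left(-3\right) \left(-3\right) 1 \left(-12\right) = \frac{8 \cdot 9 \cdot 1}{7} \left(-12\right) = \frac{8}{7} \cdot 9 \left(-12\right) = \frac{72}{7} \left(-12\right) = - \frac{864}{7}$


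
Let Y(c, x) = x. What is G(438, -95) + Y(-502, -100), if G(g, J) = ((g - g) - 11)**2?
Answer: 21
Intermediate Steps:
G(g, J) = 121 (G(g, J) = (0 - 11)**2 = (-11)**2 = 121)
G(438, -95) + Y(-502, -100) = 121 - 100 = 21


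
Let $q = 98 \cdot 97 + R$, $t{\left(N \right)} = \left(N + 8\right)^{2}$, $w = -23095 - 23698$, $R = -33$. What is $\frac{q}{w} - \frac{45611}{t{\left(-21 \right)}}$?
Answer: $- \frac{2135876460}{7908017} \approx -270.09$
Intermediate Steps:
$w = -46793$
$t{\left(N \right)} = \left(8 + N\right)^{2}$
$q = 9473$ ($q = 98 \cdot 97 - 33 = 9506 - 33 = 9473$)
$\frac{q}{w} - \frac{45611}{t{\left(-21 \right)}} = \frac{9473}{-46793} - \frac{45611}{\left(8 - 21\right)^{2}} = 9473 \left(- \frac{1}{46793}\right) - \frac{45611}{\left(-13\right)^{2}} = - \frac{9473}{46793} - \frac{45611}{169} = - \frac{2135876460}{7908017}$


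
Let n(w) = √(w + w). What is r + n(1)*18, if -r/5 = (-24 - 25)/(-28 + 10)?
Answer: -245/18 + 18*√2 ≈ 11.845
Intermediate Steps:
n(w) = √2*√w (n(w) = √(2*w) = √2*√w)
r = -245/18 (r = -5*(-24 - 25)/(-28 + 10) = -(-245)/(-18) = -(-245)*(-1)/18 = -5*49/18 = -245/18 ≈ -13.611)
r + n(1)*18 = -245/18 + (√2*√1)*18 = -245/18 + (√2*1)*18 = -245/18 + √2*18 = -245/18 + 18*√2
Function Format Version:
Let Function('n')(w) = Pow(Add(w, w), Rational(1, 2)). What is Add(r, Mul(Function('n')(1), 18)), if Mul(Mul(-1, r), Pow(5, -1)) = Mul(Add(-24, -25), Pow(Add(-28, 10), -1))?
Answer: Add(Rational(-245, 18), Mul(18, Pow(2, Rational(1, 2)))) ≈ 11.845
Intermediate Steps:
Function('n')(w) = Mul(Pow(2, Rational(1, 2)), Pow(w, Rational(1, 2))) (Function('n')(w) = Pow(Mul(2, w), Rational(1, 2)) = Mul(Pow(2, Rational(1, 2)), Pow(w, Rational(1, 2))))
r = Rational(-245, 18) (r = Mul(-5, Mul(Add(-24, -25), Pow(Add(-28, 10), -1))) = Mul(-5, Mul(-49, Pow(-18, -1))) = Mul(-5, Mul(-49, Rational(-1, 18))) = Mul(-5, Rational(49, 18)) = Rational(-245, 18) ≈ -13.611)
Add(r, Mul(Function('n')(1), 18)) = Add(Rational(-245, 18), Mul(Mul(Pow(2, Rational(1, 2)), Pow(1, Rational(1, 2))), 18)) = Add(Rational(-245, 18), Mul(Mul(Pow(2, Rational(1, 2)), 1), 18)) = Add(Rational(-245, 18), Mul(Pow(2, Rational(1, 2)), 18)) = Add(Rational(-245, 18), Mul(18, Pow(2, Rational(1, 2))))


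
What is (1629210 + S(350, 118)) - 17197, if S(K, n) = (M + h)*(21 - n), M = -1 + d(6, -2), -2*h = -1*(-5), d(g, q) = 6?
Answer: 3223541/2 ≈ 1.6118e+6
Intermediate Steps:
h = -5/2 (h = -(-1)*(-5)/2 = -½*5 = -5/2 ≈ -2.5000)
M = 5 (M = -1 + 6 = 5)
S(K, n) = 105/2 - 5*n/2 (S(K, n) = (5 - 5/2)*(21 - n) = 5*(21 - n)/2 = 105/2 - 5*n/2)
(1629210 + S(350, 118)) - 17197 = (1629210 + (105/2 - 5/2*118)) - 17197 = (1629210 + (105/2 - 295)) - 17197 = (1629210 - 485/2) - 17197 = 3257935/2 - 17197 = 3223541/2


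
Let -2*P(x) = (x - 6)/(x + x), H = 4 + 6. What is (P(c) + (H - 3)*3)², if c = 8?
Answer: 112225/256 ≈ 438.38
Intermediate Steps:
H = 10
P(x) = -(-6 + x)/(4*x) (P(x) = -(x - 6)/(2*(x + x)) = -(-6 + x)/(2*(2*x)) = -(-6 + x)*1/(2*x)/2 = -(-6 + x)/(4*x))
(P(c) + (H - 3)*3)² = ((¼)*(6 - 1*8)/8 + (10 - 3)*3)² = ((¼)*(⅛)*(6 - 8) + 7*3)² = ((¼)*(⅛)*(-2) + 21)² = (-1/16 + 21)² = (335/16)² = 112225/256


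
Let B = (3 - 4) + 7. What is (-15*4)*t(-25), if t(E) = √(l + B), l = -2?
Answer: -120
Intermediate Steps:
B = 6 (B = -1 + 7 = 6)
t(E) = 2 (t(E) = √(-2 + 6) = √4 = 2)
(-15*4)*t(-25) = -15*4*2 = -60*2 = -120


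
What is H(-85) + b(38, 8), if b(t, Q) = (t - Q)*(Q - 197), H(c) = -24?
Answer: -5694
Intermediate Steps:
b(t, Q) = (-197 + Q)*(t - Q) (b(t, Q) = (t - Q)*(-197 + Q) = (-197 + Q)*(t - Q))
H(-85) + b(38, 8) = -24 + (-1*8**2 - 197*38 + 197*8 + 8*38) = -24 + (-1*64 - 7486 + 1576 + 304) = -24 + (-64 - 7486 + 1576 + 304) = -24 - 5670 = -5694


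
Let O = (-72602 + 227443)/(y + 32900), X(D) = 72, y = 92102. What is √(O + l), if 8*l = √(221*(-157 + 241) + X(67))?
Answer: √(19355434682 + 3906375001*√4659)/125002 ≈ 4.2782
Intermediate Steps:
O = 154841/125002 (O = (-72602 + 227443)/(92102 + 32900) = 154841/125002 ≈ 1.2387)
l = √4659/4 (l = √(221*(-157 + 241) + 72)/8 = √(221*84 + 72)/8 = √(18564 + 72)/8 = √18636/8 = (2*√4659)/8 = √4659/4 ≈ 17.064)
√(O + l) = √(154841/125002 + √4659/4)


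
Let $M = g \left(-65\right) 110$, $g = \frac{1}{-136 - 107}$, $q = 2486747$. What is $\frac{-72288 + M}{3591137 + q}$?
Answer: $- \frac{8779417}{738462906} \approx -0.011889$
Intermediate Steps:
$g = - \frac{1}{243}$ ($g = \frac{1}{-243} = - \frac{1}{243} \approx -0.0041152$)
$M = \frac{7150}{243}$ ($M = \left(- \frac{1}{243}\right) \left(-65\right) 110 = \frac{65}{243} \cdot 110 = \frac{7150}{243} \approx 29.424$)
$\frac{-72288 + M}{3591137 + q} = \frac{-72288 + \frac{7150}{243}}{3591137 + 2486747} = - \frac{17558834}{243 \cdot 6077884} = \left(- \frac{17558834}{243}\right) \frac{1}{6077884} = - \frac{8779417}{738462906}$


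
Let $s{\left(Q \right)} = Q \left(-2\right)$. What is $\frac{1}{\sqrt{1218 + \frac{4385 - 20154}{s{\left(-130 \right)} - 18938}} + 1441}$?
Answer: $\frac{205458}{295891195} - \frac{\sqrt{425215372494}}{38761746545} \approx 0.00067755$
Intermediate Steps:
$s{\left(Q \right)} = - 2 Q$
$\frac{1}{\sqrt{1218 + \frac{4385 - 20154}{s{\left(-130 \right)} - 18938}} + 1441} = \frac{1}{\sqrt{1218 + \frac{4385 - 20154}{\left(-2\right) \left(-130\right) - 18938}} + 1441} = \frac{1}{\sqrt{1218 - \frac{15769}{260 - 18938}} + 1441} = \frac{1}{\sqrt{1218 - \frac{15769}{-18678}} + 1441} = \frac{1}{\sqrt{1218 - - \frac{15769}{18678}} + 1441} = \frac{1}{\sqrt{1218 + \frac{15769}{18678}} + 1441} = \frac{1}{\sqrt{\frac{22765573}{18678}} + 1441} = \frac{1}{\frac{\sqrt{425215372494}}{18678} + 1441} = \frac{1}{1441 + \frac{\sqrt{425215372494}}{18678}}$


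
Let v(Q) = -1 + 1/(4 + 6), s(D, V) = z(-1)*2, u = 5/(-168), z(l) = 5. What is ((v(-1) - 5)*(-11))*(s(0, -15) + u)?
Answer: 217415/336 ≈ 647.07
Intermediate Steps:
u = -5/168 (u = 5*(-1/168) = -5/168 ≈ -0.029762)
s(D, V) = 10 (s(D, V) = 5*2 = 10)
v(Q) = -9/10 (v(Q) = -1 + 1/10 = -9/10)
((v(-1) - 5)*(-11))*(s(0, -15) + u) = ((-9/10 - 5)*(-11))*(10 - 5/168) = -59/10*(-11)*(1675/168) = (649/10)*(1675/168) = 217415/336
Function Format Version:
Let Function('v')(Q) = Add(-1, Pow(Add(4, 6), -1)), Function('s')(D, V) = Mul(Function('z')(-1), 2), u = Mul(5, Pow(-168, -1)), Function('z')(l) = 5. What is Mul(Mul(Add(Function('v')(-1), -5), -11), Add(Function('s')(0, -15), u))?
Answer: Rational(217415, 336) ≈ 647.07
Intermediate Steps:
u = Rational(-5, 168) (u = Mul(5, Rational(-1, 168)) = Rational(-5, 168) ≈ -0.029762)
Function('s')(D, V) = 10 (Function('s')(D, V) = Mul(5, 2) = 10)
Function('v')(Q) = Rational(-9, 10) (Function('v')(Q) = Add(-1, Pow(10, -1)) = Add(-1, Rational(1, 10)) = Rational(-9, 10))
Mul(Mul(Add(Function('v')(-1), -5), -11), Add(Function('s')(0, -15), u)) = Mul(Mul(Add(Rational(-9, 10), -5), -11), Add(10, Rational(-5, 168))) = Mul(Mul(Rational(-59, 10), -11), Rational(1675, 168)) = Mul(Rational(649, 10), Rational(1675, 168)) = Rational(217415, 336)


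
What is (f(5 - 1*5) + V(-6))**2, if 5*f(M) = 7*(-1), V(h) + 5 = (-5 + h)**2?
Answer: 328329/25 ≈ 13133.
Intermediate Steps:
V(h) = -5 + (-5 + h)**2
f(M) = -7/5 (f(M) = (7*(-1))/5 = (1/5)*(-7) = -7/5)
(f(5 - 1*5) + V(-6))**2 = (-7/5 + (-5 + (-5 - 6)**2))**2 = (-7/5 + (-5 + (-11)**2))**2 = (-7/5 + (-5 + 121))**2 = (-7/5 + 116)**2 = (573/5)**2 = 328329/25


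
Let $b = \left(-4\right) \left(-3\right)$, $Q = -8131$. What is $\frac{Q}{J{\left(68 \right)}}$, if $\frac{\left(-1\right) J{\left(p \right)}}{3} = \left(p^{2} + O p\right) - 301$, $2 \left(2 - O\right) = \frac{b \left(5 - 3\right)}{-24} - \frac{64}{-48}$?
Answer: $\frac{8131}{13343} \approx 0.60938$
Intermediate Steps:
$b = 12$
$O = \frac{11}{6}$ ($O = 2 - \frac{\frac{12 \left(5 - 3\right)}{-24} - \frac{64}{-48}}{2} = 2 - \frac{12 \cdot 2 \left(- \frac{1}{24}\right) - - \frac{4}{3}}{2} = 2 - \frac{24 \left(- \frac{1}{24}\right) + \frac{4}{3}}{2} = 2 - \frac{-1 + \frac{4}{3}}{2} = 2 - \frac{1}{6} = \frac{11}{6} \approx 1.8333$)
$J{\left(p \right)} = 903 - 3 p^{2} - \frac{11 p}{2}$ ($J{\left(p \right)} = - 3 \left(\left(p^{2} + \frac{11 p}{6}\right) - 301\right) = - 3 \left(-301 + p^{2} + \frac{11 p}{6}\right) = 903 - 3 p^{2} - \frac{11 p}{2}$)
$\frac{Q}{J{\left(68 \right)}} = - \frac{8131}{903 - 3 \cdot 68^{2} - 374} = - \frac{8131}{903 - 13872 - 374} = - \frac{8131}{-13343} = \left(-8131\right) \left(- \frac{1}{13343}\right) = \frac{8131}{13343}$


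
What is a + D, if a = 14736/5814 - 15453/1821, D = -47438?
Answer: -27905725681/588183 ≈ -47444.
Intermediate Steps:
a = -3500527/588183 (a = 14736*(1/5814) - 15453*1/1821 = 2456/969 - 5151/607 = -3500527/588183 ≈ -5.9514)
a + D = -3500527/588183 - 47438 = -27905725681/588183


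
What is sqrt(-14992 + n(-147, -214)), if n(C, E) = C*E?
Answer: sqrt(16466) ≈ 128.32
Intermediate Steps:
sqrt(-14992 + n(-147, -214)) = sqrt(-14992 - 147*(-214)) = sqrt(-14992 + 31458) = sqrt(16466)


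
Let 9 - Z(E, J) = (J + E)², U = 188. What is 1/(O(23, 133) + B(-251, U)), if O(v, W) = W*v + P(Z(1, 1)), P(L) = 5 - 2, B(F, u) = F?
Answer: 1/2811 ≈ 0.00035575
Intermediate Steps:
Z(E, J) = 9 - (E + J)² (Z(E, J) = 9 - (J + E)² = 9 - (E + J)²)
P(L) = 3
O(v, W) = 3 + W*v (O(v, W) = W*v + 3 = 3 + W*v)
1/(O(23, 133) + B(-251, U)) = 1/((3 + 133*23) - 251) = 1/((3 + 3059) - 251) = 1/(3062 - 251) = 1/2811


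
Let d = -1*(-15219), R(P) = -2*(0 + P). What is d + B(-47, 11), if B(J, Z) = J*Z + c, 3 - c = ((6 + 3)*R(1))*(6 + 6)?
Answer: 14921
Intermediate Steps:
R(P) = -2*P
c = 219 (c = 3 - (6 + 3)*(-2*1)*(6 + 6) = 3 - 9*(-2)*12 = 3 - (-18)*12 = 3 - 1*(-216) = 3 + 216 = 219)
B(J, Z) = 219 + J*Z (B(J, Z) = J*Z + 219 = 219 + J*Z)
d = 15219
d + B(-47, 11) = 15219 + (219 - 47*11) = 15219 + (219 - 517) = 15219 - 298 = 14921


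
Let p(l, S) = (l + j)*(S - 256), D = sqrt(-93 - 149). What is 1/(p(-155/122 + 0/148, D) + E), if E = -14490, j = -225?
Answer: 12929804/565297470561 + 3704591*I*sqrt(2)/2826487352805 ≈ 2.2873e-5 + 1.8536e-6*I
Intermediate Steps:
D = 11*I*sqrt(2) (D = sqrt(-242) = 11*I*sqrt(2) ≈ 15.556*I)
p(l, S) = (-256 + S)*(-225 + l) (p(l, S) = (l - 225)*(S - 256) = (-225 + l)*(-256 + S) = (-256 + S)*(-225 + l))
1/(p(-155/122 + 0/148, D) + E) = 1/((57600 - 256*(-155/122 + 0/148) - 2475*I*sqrt(2) + (11*I*sqrt(2))*(-155/122 + 0/148)) - 14490) = 1/((57600 - 256*(-155*1/122 + 0*(1/148)) - 2475*I*sqrt(2) + (11*I*sqrt(2))*(-155*1/122 + 0*(1/148))) - 14490) = 1/((57600 - 256*(-155/122 + 0) - 2475*I*sqrt(2) + (11*I*sqrt(2))*(-155/122 + 0)) - 14490) = 1/((57600 - 256*(-155/122) - 2475*I*sqrt(2) + (11*I*sqrt(2))*(-155/122)) - 14490) = 1/((57600 + 19840/61 - 2475*I*sqrt(2) - 1705*I*sqrt(2)/122) - 14490) = 1/((3533440/61 - 303655*I*sqrt(2)/122) - 14490) = 1/(2649550/61 - 303655*I*sqrt(2)/122)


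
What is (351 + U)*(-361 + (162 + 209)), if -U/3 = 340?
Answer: -6690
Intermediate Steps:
U = -1020 (U = -3*340 = -1020)
(351 + U)*(-361 + (162 + 209)) = (351 - 1020)*(-361 + (162 + 209)) = -669*(-361 + 371) = -669*10 = -6690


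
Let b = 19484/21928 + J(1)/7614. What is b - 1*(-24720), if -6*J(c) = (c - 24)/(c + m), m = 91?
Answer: 12382183230989/500879376 ≈ 24721.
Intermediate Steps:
J(c) = -(-24 + c)/(6*(91 + c)) (J(c) = -(c - 24)/(6*(c + 91)) = -(-24 + c)/(6*(91 + c)))
b = 445056269/500879376 (b = 19484/21928 + ((24 - 1*1)/(6*(91 + 1)))/7614 = 19484*(1/21928) + ((⅙)*(24 - 1)/92)*(1/7614) = 4871/5482 + ((⅙)*(1/92)*23)*(1/7614) = 4871/5482 + (1/24)*(1/7614) = 4871/5482 + 1/182736 = 445056269/500879376 ≈ 0.88855)
b - 1*(-24720) = 445056269/500879376 - 1*(-24720) = 445056269/500879376 + 24720 = 12382183230989/500879376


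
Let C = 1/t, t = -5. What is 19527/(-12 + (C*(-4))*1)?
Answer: -97635/56 ≈ -1743.5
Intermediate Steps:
C = -1/5 (C = 1/(-5) = -1/5 ≈ -0.20000)
19527/(-12 + (C*(-4))*1) = 19527/(-12 - 1/5*(-4)*1) = 19527/(-12 + (4/5)*1) = 19527/(-12 + 4/5) = 19527/(-56/5) = 19527*(-5/56) = -97635/56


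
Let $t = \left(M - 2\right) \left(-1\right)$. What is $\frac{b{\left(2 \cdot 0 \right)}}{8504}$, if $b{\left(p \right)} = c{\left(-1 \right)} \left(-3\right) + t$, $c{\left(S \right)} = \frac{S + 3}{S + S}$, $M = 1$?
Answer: $\frac{1}{2126} \approx 0.00047037$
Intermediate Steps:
$t = 1$ ($t = \left(1 - 2\right) \left(-1\right) = \left(-1\right) \left(-1\right) = 1$)
$c{\left(S \right)} = \frac{3 + S}{2 S}$
$b{\left(p \right)} = 4$ ($b{\left(p \right)} = \frac{3 - 1}{2 \left(-1\right)} \left(-3\right) + 1 = \frac{1}{2} \left(-1\right) 2 \left(-3\right) + 1 = \left(-1\right) \left(-3\right) + 1 = 3 + 1 = 4$)
$\frac{b{\left(2 \cdot 0 \right)}}{8504} = \frac{4}{8504} = 4 \cdot \frac{1}{8504} = \frac{1}{2126}$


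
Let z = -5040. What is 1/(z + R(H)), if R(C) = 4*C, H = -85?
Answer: -1/5380 ≈ -0.00018587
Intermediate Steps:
1/(z + R(H)) = 1/(-5040 + 4*(-85)) = 1/(-5040 - 340) = 1/(-5380) = -1/5380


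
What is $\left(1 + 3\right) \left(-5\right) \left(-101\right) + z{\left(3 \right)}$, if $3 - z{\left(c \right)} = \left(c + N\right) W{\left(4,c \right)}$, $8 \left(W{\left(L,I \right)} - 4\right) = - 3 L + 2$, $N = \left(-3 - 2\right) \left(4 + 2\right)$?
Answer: $\frac{8389}{4} \approx 2097.3$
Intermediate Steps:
$N = -30$ ($N = \left(-5\right) 6 = -30$)
$W{\left(L,I \right)} = \frac{17}{4} - \frac{3 L}{8}$ ($W{\left(L,I \right)} = 4 + \frac{- 3 L + 2}{8} = 4 + \frac{2 - 3 L}{8} = 4 - \left(- \frac{1}{4} + \frac{3 L}{8}\right) = \frac{17}{4} - \frac{3 L}{8}$)
$z{\left(c \right)} = \frac{171}{2} - \frac{11 c}{4}$ ($z{\left(c \right)} = 3 - \left(c - 30\right) \left(\frac{17}{4} - \frac{3}{2}\right) = 3 - \left(-30 + c\right) \left(\frac{17}{4} - \frac{3}{2}\right) = 3 - \left(-30 + c\right) \frac{11}{4} = 3 - \left(- \frac{165}{2} + \frac{11 c}{4}\right) = \frac{171}{2} - \frac{11 c}{4}$)
$\left(1 + 3\right) \left(-5\right) \left(-101\right) + z{\left(3 \right)} = \left(1 + 3\right) \left(-5\right) \left(-101\right) + \left(\frac{171}{2} - \frac{33}{4}\right) = 4 \left(-5\right) \left(-101\right) + \left(\frac{171}{2} - \frac{33}{4}\right) = \left(-20\right) \left(-101\right) + \frac{309}{4} = 2020 + \frac{309}{4} = \frac{8389}{4}$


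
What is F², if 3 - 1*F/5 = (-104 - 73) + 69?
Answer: 308025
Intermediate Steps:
F = 555 (F = 15 - 5*((-104 - 73) + 69) = 15 - 5*(-177 + 69) = 15 - 5*(-108) = 15 + 540 = 555)
F² = 555² = 308025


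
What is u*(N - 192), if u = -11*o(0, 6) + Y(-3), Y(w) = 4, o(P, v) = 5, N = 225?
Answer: -1683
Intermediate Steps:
u = -51 (u = -11*5 + 4 = -55 + 4 = -51)
u*(N - 192) = -51*(225 - 192) = -51*33 = -1683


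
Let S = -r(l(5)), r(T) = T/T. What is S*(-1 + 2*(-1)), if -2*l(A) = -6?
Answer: 3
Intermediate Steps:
l(A) = 3 (l(A) = -½*(-6) = 3)
r(T) = 1
S = -1 (S = -1*1 = -1)
S*(-1 + 2*(-1)) = -(-1 + 2*(-1)) = -(-1 - 2) = -1*(-3) = 3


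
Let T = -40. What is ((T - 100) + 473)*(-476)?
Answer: -158508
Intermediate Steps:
((T - 100) + 473)*(-476) = ((-40 - 100) + 473)*(-476) = (-140 + 473)*(-476) = 333*(-476) = -158508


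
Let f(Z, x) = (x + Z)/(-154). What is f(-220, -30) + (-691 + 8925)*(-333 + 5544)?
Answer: 3303867923/77 ≈ 4.2907e+7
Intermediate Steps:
f(Z, x) = -Z/154 - x/154 (f(Z, x) = (Z + x)*(-1/154) = -Z/154 - x/154)
f(-220, -30) + (-691 + 8925)*(-333 + 5544) = (-1/154*(-220) - 1/154*(-30)) + (-691 + 8925)*(-333 + 5544) = (10/7 + 15/77) + 8234*5211 = 125/77 + 42907374 = 3303867923/77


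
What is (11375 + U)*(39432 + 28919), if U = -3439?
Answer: 542433536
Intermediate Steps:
(11375 + U)*(39432 + 28919) = (11375 - 3439)*(39432 + 28919) = 7936*68351 = 542433536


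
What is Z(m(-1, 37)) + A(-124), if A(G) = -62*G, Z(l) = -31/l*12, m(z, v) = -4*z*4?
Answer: 30659/4 ≈ 7664.8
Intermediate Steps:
m(z, v) = -16*z
Z(l) = -372/l
Z(m(-1, 37)) + A(-124) = -372/((-16*(-1))) - 62*(-124) = -372/16 + 7688 = -372*1/16 + 7688 = -93/4 + 7688 = 30659/4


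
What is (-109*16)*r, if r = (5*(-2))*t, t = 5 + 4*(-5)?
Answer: -261600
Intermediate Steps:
t = -15 (t = 5 - 20 = -15)
r = 150 (r = (5*(-2))*(-15) = -10*(-15) = 150)
(-109*16)*r = -109*16*150 = -1744*150 = -261600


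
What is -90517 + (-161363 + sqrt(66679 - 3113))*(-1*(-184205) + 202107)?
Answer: -62336553773 + 386312*sqrt(63566) ≈ -6.2239e+10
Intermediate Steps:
-90517 + (-161363 + sqrt(66679 - 3113))*(-1*(-184205) + 202107) = -90517 + (-161363 + sqrt(63566))*(184205 + 202107) = -90517 + (-161363 + sqrt(63566))*386312 = -90517 + (-62336463256 + 386312*sqrt(63566)) = -62336553773 + 386312*sqrt(63566)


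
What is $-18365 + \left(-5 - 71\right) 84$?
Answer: $-24749$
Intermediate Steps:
$-18365 + \left(-5 - 71\right) 84 = -18365 - 6384 = -24749$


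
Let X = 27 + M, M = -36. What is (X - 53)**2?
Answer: 3844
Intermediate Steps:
X = -9 (X = 27 - 36 = -9)
(X - 53)**2 = (-9 - 53)**2 = (-62)**2 = 3844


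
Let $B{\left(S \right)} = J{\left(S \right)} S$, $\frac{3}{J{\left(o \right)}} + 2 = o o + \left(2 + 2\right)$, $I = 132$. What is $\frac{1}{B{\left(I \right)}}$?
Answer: $\frac{8713}{198} \approx 44.005$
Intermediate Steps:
$J{\left(o \right)} = \frac{3}{2 + o^{2}}$ ($J{\left(o \right)} = \frac{3}{-2 + \left(o o + \left(2 + 2\right)\right)} = \frac{3}{-2 + \left(o^{2} + 4\right)} = \frac{3}{-2 + \left(4 + o^{2}\right)} = \frac{3}{2 + o^{2}}$)
$B{\left(S \right)} = \frac{3 S}{2 + S^{2}}$ ($B{\left(S \right)} = \frac{3}{2 + S^{2}} S = \frac{3 S}{2 + S^{2}}$)
$\frac{1}{B{\left(I \right)}} = \frac{1}{3 \cdot 132 \frac{1}{2 + 132^{2}}} = \frac{1}{3 \cdot 132 \frac{1}{2 + 17424}} = \frac{1}{3 \cdot 132 \cdot \frac{1}{17426}} = \frac{1}{\frac{198}{8713}} = \frac{8713}{198}$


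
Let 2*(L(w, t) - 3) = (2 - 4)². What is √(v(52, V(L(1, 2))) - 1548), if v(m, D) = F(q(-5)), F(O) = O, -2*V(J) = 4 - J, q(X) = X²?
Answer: I*√1523 ≈ 39.026*I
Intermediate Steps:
L(w, t) = 5 (L(w, t) = 3 + (2 - 4)²/2 = 3 + (½)*(-2)² = 3 + (½)*4 = 3 + 2 = 5)
V(J) = -2 + J/2 (V(J) = -(4 - J)/2 = -2 + J/2)
v(m, D) = 25 (v(m, D) = (-5)² = 25)
√(v(52, V(L(1, 2))) - 1548) = √(25 - 1548) = √(-1523) = I*√1523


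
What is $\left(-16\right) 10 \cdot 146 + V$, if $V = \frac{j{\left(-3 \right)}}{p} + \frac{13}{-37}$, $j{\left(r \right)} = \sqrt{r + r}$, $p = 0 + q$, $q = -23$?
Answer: $- \frac{864333}{37} - \frac{i \sqrt{6}}{23} \approx -23360.0 - 0.1065 i$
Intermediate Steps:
$p = -23$ ($p = 0 - 23 = -23$)
$j{\left(r \right)} = \sqrt{2} \sqrt{r}$ ($j{\left(r \right)} = \sqrt{2 r} = \sqrt{2} \sqrt{r}$)
$V = - \frac{13}{37} - \frac{i \sqrt{6}}{23}$ ($V = \frac{\sqrt{2} \sqrt{-3}}{-23} + \frac{13}{-37} = \sqrt{2} i \sqrt{3} \left(- \frac{1}{23}\right) + 13 \left(- \frac{1}{37}\right) = i \sqrt{6} \left(- \frac{1}{23}\right) - \frac{13}{37} = - \frac{i \sqrt{6}}{23} - \frac{13}{37} = - \frac{13}{37} - \frac{i \sqrt{6}}{23} \approx -0.35135 - 0.1065 i$)
$\left(-16\right) 10 \cdot 146 + V = \left(-16\right) 10 \cdot 146 - \left(\frac{13}{37} + \frac{i \sqrt{6}}{23}\right) = \left(-160\right) 146 - \left(\frac{13}{37} + \frac{i \sqrt{6}}{23}\right) = -23360 - \left(\frac{13}{37} + \frac{i \sqrt{6}}{23}\right) = - \frac{864333}{37} - \frac{i \sqrt{6}}{23}$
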